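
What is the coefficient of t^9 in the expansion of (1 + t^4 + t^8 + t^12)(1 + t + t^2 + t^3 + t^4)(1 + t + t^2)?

(1 + t^4 + t^8 + t^12) has coefficients 1,0,0,0,1,0,0,0,1,0 for degrees 0…9.
(1 + t + t^2 + t^3 + t^4) has coefficients 1,1,1,1,1,0,0,0,0,0 for degrees 0…9.
Finally multiplying by (1 + t + t^2), the product of all factors after the first has coefficients 1,2,3,3,3,2,1,0,0,0 for degrees 0…9.
[t^9] = 1·0 + 1·2 + 1·2 = 4.

4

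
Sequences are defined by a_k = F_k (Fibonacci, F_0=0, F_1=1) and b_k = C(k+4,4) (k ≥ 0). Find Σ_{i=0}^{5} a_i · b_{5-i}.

155

This is [x^5] in the product of the two ordinary generating functions.
Σ = 0·126 + 1·70 + 1·35 + 2·15 + 3·5 + 5·1 = 155.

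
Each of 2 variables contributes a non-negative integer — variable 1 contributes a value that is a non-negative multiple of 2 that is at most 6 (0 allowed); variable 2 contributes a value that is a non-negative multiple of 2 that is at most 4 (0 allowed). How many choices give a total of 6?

3

The generating function for the choices is (1 + z² + z⁴ + z⁶)·(1 + z² + z⁴); the count is [z⁶].
(1 + z² + z⁴ + z⁶) has coefficients 1,0,1,0,1,0,1 for degrees 0…6.
(1 + z² + z⁴) has coefficients 1,0,1,0,1,0,0 for degrees 0…6.
[z⁶] = 1·0 + 1·1 + 1·1 + 1·1 = 3.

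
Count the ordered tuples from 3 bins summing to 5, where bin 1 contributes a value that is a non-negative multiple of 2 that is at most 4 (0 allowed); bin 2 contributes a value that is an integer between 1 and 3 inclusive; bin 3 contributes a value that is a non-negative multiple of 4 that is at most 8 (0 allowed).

The generating function for the choices is (1 + x^2 + x^4)·(x + x^2 + x^3)·(1 + x^4 + x^8); the count is [x^5].
(1 + x^2 + x^4) has coefficients 1,0,1,0,1 for degrees 0…4.
(x + x^2 + x^3) has coefficients 0,1,1,1,0,0 for degrees 0…5.
Finally multiplying by (1 + x^4 + x^8), the product of all factors after the first has coefficients 0,1,1,1,0,1 for degrees 0…5.
[x^5] = 1·1 + 1·1 + 1·1 = 3.

3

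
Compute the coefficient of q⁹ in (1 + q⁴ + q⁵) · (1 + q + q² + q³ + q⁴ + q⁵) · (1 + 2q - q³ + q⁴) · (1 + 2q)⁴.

(1 + q⁴ + q⁵) has coefficients 1,0,0,0,1,1 for degrees 0…5.
(1 + q + q² + q³ + q⁴ + q⁵) has coefficients 1,1,1,1,1,1,0,0,0,0 for degrees 0…9.
Multiplying by (1 + 2q - q³ + q⁴) gives running coefficients 1,3,3,2,3,3,2,0,0,1 for degrees 0…9.
Finally multiplying by (1 + 2q)⁴, the product of all factors after the first has coefficients 1,11,51,130,203,219,210,216,192,113 for degrees 0…9.
[q⁹] = 1·113 + 1·219 + 1·203 = 535.

535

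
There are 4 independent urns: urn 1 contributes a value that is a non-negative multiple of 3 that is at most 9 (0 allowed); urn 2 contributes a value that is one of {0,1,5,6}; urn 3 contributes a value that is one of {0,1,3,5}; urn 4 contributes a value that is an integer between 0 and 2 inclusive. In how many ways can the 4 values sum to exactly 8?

The generating function for the choices is (1 + z³ + z⁶ + z⁹)·(1 + z + z⁵ + z⁶)·(1 + z + z³ + z⁵)·(1 + z + z²); the count is [z⁸].
(1 + z³ + z⁶ + z⁹) has coefficients 1,0,0,1,0,0,1,0,0 for degrees 0…8.
(1 + z + z⁵ + z⁶) has coefficients 1,1,0,0,0,1,1,0,0 for degrees 0…8.
Multiplying by (1 + z + z³ + z⁵) gives running coefficients 1,2,1,1,1,2,3,1,1 for degrees 0…8.
Finally multiplying by (1 + z + z²), the product of all factors after the first has coefficients 1,3,4,4,3,4,6,6,5 for degrees 0…8.
[z⁸] = 1·5 + 1·4 + 1·4 = 13.

13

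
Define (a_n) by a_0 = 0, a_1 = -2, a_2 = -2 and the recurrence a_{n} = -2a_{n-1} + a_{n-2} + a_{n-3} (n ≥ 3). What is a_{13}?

The ordinary generating function has denominator 1 + 2q - q^2 - q^3.
Iterating the recurrence: a_0,…,a_{13} = 0, -2, -2, 2, -8, 16, -38, 84, -190, 426, -958, 2152, -4836, 10866.

10866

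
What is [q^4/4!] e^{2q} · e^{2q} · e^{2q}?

The EGF product rule gives c_4 = Σ_{k_1+k_2+k_3=4} C(4; k_1,k_2,k_3) · ∏ g_i(k_i), where e^{2q} gives (2)^k; e^{2q} gives (2)^k; e^{2q} gives (2)^k.
g_1(k) for k = 0…4: 1, 2, 4, 8, 16.
g_2(k) for k = 0…4: 1, 2, 4, 8, 16.
g_3(k) for k = 0…4: 1, 2, 4, 8, 16.
First combine the last two factors: h(k) = Σ_j C(k,j)·g_2(j)·g_3(k−j) for k = 0…4: 1, 4, 16, 64, 256.
c_4 = Σ_k C(4,k)·g_1(k)·h(4−k) = 1·1·256 + 4·2·64 + 6·4·16 + 4·8·4 + 1·16·1 = 256 + 512 + 384 + 128 + 16 = 1296.

1296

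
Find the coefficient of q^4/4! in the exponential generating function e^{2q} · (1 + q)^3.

304

The EGF product rule gives c_4 = Σ_{k_1+k_2=4} C(4; k_1,k_2) · ∏ g_i(k_i), where e^{2q} gives (2)^k; (1+q)^3 gives the falling factorial (3)_k.
g_1(k) for k = 0…4: 1, 2, 4, 8, 16.
g_2(k) for k = 0…4: 1, 3, 6, 6, 0.
c_4 = Σ_k C(4,k)·g_1(k)·g_2(4−k) = 4·2·6 + 6·4·6 + 4·8·3 + 1·16·1 = 48 + 144 + 96 + 16 = 304.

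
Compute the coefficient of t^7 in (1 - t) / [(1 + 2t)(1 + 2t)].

-1472

The denominator gives the recurrence a_n = −4a_(n−1) − 4a_(n−2) for n ≥ 2; the numerator fixes a_0 = 1, a_1 = -5.
Iterating: 1, -5, 16, -44, 112, -272, 640, -1472, so a_7 = -1472.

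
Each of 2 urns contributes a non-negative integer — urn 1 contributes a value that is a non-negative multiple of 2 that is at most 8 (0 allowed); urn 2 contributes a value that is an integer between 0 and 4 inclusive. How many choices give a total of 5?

The generating function for the choices is (1 + y² + y⁴ + y⁶ + y⁸)·(1 + y + y² + y³ + y⁴); the count is [y⁵].
(1 + y² + y⁴ + y⁶ + y⁸) has coefficients 1,0,1,0,1,0 for degrees 0…5.
(1 + y + y² + y³ + y⁴) has coefficients 1,1,1,1,1,0 for degrees 0…5.
[y⁵] = 1·0 + 1·1 + 1·1 = 2.

2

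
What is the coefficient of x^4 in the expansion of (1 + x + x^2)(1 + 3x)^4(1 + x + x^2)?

(1 + x + x^2) has coefficients 1,1,1 for degrees 0…2.
(1 + 3x)^4 has coefficients 1,12,54,108,81 for degrees 0…4.
Finally multiplying by (1 + x + x^2), the product of all factors after the first has coefficients 1,13,67,174,243 for degrees 0…4.
[x^4] = 1·243 + 1·174 + 1·67 = 484.

484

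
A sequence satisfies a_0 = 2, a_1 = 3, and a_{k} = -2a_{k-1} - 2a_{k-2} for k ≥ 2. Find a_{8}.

The ordinary generating function has denominator 1 + 2z + 2z^2.
Iterating the recurrence: a_0,…,a_{8} = 2, 3, -10, 14, -8, -12, 40, -56, 32.

32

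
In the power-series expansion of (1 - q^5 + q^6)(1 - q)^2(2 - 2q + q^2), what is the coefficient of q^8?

11

(1 - q^5 + q^6) has coefficients 1,0,0,0,0,-1,1 for degrees 0…6.
(1 - q)^2 has coefficients 1,-2,1,0,0,0,0,0,0 for degrees 0…8.
Finally multiplying by (2 - 2q + q^2), the product of all factors after the first has coefficients 2,-6,7,-4,1,0,0,0,0 for degrees 0…8.
[q^8] = 1·0 − 1·(-4) + 1·7 = 11.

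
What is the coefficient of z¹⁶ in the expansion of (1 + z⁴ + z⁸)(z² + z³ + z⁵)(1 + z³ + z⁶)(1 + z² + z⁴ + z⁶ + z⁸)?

(1 + z⁴ + z⁸) has coefficients 1,0,0,0,1,0,0,0,1 for degrees 0…8.
(z² + z³ + z⁵) has coefficients 0,0,1,1,0,1,0,0,0,0,0,0,0,0,0,0,0 for degrees 0…16.
Multiplying by (1 + z³ + z⁶) gives running coefficients 0,0,1,1,0,2,1,0,2,1,0,1,0,0,0,0,0 for degrees 0…16.
Finally multiplying by (1 + z² + z⁴ + z⁶ + z⁸), the product of all factors after the first has coefficients 0,0,1,1,1,3,2,3,4,4,4,5,3,4,3,2,2 for degrees 0…16.
[z¹⁶] = 1·2 + 1·3 + 1·4 = 9.

9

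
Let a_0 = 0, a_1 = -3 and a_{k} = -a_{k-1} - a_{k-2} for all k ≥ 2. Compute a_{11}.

3

The ordinary generating function has denominator 1 + t + t^2.
Iterating the recurrence: a_0,…,a_{11} = 0, -3, 3, 0, -3, 3, 0, -3, 3, 0, -3, 3.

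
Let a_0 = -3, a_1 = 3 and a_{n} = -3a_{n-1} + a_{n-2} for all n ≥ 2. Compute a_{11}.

552954

The ordinary generating function has denominator 1 + 3t - t^2.
Iterating the recurrence: a_0,…,a_{11} = -3, 3, -12, 39, -129, 426, -1407, 4647, -15348, 50691, -167421, 552954.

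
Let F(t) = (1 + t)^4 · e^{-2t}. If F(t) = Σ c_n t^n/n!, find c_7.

The EGF product rule gives c_7 = Σ_{k_1+k_2=7} C(7; k_1,k_2) · ∏ g_i(k_i), where (1+t)^4 gives the falling factorial (4)_k; e^{-2t} gives (-2)^k.
g_1(k) for k = 0…7: 1, 4, 12, 24, 24, 0, 0, 0.
g_2(k) for k = 0…7: 1, -2, 4, -8, 16, -32, 64, -128.
c_7 = Σ_k C(7,k)·g_1(k)·g_2(7−k) = 1·1·(-128) + 7·4·64 + 21·12·(-32) + 35·24·16 + 35·24·(-8) = −128 + 1792 − 8064 + 13440 − 6720 = 320.

320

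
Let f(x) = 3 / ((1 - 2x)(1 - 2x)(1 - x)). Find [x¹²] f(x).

The denominator gives the recurrence a_n = 5a_(n−1) − 8a_(n−2) + 4a_(n−3) for n ≥ 3; the numerator fixes a_0 = 3, a_1 = 15, a_2 = 51.
Iterating: 3, 15, 51, 147, 387, 963, 2307, 5379, 12291, 27651, 61443, 135171, 294915, so a_12 = 294915.

294915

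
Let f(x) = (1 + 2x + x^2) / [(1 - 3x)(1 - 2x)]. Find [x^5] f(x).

The denominator gives the recurrence a_n = 5a_(n−1) − 6a_(n−2) for n ≥ 3; the numerator fixes a_0 = 1, a_1 = 7, a_2 = 30.
Iterating: 1, 7, 30, 108, 360, 1152, so a_5 = 1152.

1152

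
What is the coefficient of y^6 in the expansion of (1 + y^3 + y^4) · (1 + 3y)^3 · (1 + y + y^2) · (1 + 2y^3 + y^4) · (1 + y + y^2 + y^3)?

575

(1 + y^3 + y^4) has coefficients 1,0,0,1,1 for degrees 0…4.
(1 + 3y)^3 has coefficients 1,9,27,27,0,0,0 for degrees 0…6.
Multiplying by (1 + y + y^2) gives running coefficients 1,10,37,63,54,27,0 for degrees 0…6.
Multiplying by (1 + 2y^3 + y^4) gives running coefficients 1,10,37,65,75,111,163 for degrees 0…6.
Finally multiplying by (1 + y + y^2 + y^3), the product of all factors after the first has coefficients 1,11,48,113,187,288,414 for degrees 0…6.
[y^6] = 1·414 + 1·113 + 1·48 = 575.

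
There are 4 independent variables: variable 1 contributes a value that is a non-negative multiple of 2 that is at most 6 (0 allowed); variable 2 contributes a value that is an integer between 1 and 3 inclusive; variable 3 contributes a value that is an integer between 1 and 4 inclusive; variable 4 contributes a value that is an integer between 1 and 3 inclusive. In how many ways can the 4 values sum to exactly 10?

18

The generating function for the choices is (1 + q^2 + q^4 + q^6)·(q + q^2 + q^3)·(q + q^2 + q^3 + q^4)·(q + q^2 + q^3); the count is [q^10].
(1 + q^2 + q^4 + q^6) has coefficients 1,0,1,0,1,0,1 for degrees 0…6.
(q + q^2 + q^3) has coefficients 0,1,1,1,0,0,0,0,0,0,0 for degrees 0…10.
Multiplying by (q + q^2 + q^3 + q^4) gives running coefficients 0,0,1,2,3,3,2,1,0,0,0 for degrees 0…10.
Finally multiplying by (q + q^2 + q^3), the product of all factors after the first has coefficients 0,0,0,1,3,6,8,8,6,3,1 for degrees 0…10.
[q^10] = 1·1 + 1·6 + 1·8 + 1·3 = 18.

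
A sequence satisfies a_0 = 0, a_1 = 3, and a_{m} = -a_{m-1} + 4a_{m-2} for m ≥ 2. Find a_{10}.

-8787

The ordinary generating function has denominator 1 + t - 4t^2.
Iterating the recurrence: a_0,…,a_{10} = 0, 3, -3, 15, -27, 87, -195, 543, -1323, 3495, -8787.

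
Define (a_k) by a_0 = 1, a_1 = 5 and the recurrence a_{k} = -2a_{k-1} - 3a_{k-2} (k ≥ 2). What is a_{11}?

-1381

The ordinary generating function has denominator 1 + 2x + 3x^2.
Iterating the recurrence: a_0,…,a_{11} = 1, 5, -13, 11, 17, -67, 83, 35, -319, 533, -109, -1381.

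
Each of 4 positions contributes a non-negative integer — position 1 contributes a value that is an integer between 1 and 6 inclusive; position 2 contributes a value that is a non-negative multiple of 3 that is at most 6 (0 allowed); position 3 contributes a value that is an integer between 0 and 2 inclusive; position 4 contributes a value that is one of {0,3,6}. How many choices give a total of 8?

13

The generating function for the choices is (t + t² + t³ + t⁴ + t⁵ + t⁶)·(1 + t³ + t⁶)·(1 + t + t²)·(1 + t³ + t⁶); the count is [t⁸].
(t + t² + t³ + t⁴ + t⁵ + t⁶) has coefficients 0,1,1,1,1,1,1 for degrees 0…6.
(1 + t³ + t⁶) has coefficients 1,0,0,1,0,0,1,0,0 for degrees 0…8.
Multiplying by (1 + t + t²) gives running coefficients 1,1,1,1,1,1,1,1,1 for degrees 0…8.
Finally multiplying by (1 + t³ + t⁶), the product of all factors after the first has coefficients 1,1,1,2,2,2,3,3,3 for degrees 0…8.
[t⁸] = 1·3 + 1·3 + 1·2 + 1·2 + 1·2 + 1·1 = 13.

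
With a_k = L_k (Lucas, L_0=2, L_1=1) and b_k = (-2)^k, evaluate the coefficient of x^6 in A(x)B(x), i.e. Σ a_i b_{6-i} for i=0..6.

The convolution is the x^6 coefficient of A(x)B(x).
Σ = 2·64 + 1·(-32) + 3·16 + 4·(-8) + 7·4 + 11·(-2) + 18·1 = 136.

136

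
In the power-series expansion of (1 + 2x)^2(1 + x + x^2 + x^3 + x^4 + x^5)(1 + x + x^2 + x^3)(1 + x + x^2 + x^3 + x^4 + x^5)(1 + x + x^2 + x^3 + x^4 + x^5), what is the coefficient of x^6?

415

(1 + 2x)^2 has coefficients 1,4,4 for degrees 0…2.
(1 + x + x^2 + x^3 + x^4 + x^5) has coefficients 1,1,1,1,1,1,0 for degrees 0…6.
Multiplying by (1 + x + x^2 + x^3) gives running coefficients 1,2,3,4,4,4,3 for degrees 0…6.
Multiplying by (1 + x + x^2 + x^3 + x^4 + x^5) gives running coefficients 1,3,6,10,14,18,20 for degrees 0…6.
Finally multiplying by (1 + x + x^2 + x^3 + x^4 + x^5), the product of all factors after the first has coefficients 1,4,10,20,34,52,71 for degrees 0…6.
[x^6] = 1·71 + 4·52 + 4·34 = 415.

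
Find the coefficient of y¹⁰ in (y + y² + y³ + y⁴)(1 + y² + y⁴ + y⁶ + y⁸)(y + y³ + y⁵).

(y + y² + y³ + y⁴) has coefficients 0,1,1,1,1 for degrees 0…4.
(1 + y² + y⁴ + y⁶ + y⁸) has coefficients 1,0,1,0,1,0,1,0,1,0,0 for degrees 0…10.
Finally multiplying by (y + y³ + y⁵), the product of all factors after the first has coefficients 0,1,0,2,0,3,0,3,0,3,0 for degrees 0…10.
[y¹⁰] = 1·3 + 1·0 + 1·3 + 1·0 = 6.

6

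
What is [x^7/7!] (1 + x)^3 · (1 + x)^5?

The EGF product rule gives c_7 = Σ_{k_1+k_2=7} C(7; k_1,k_2) · ∏ g_i(k_i), where (1+x)^3 gives the falling factorial (3)_k; (1+x)^5 gives the falling factorial (5)_k.
g_1(k) for k = 0…7: 1, 3, 6, 6, 0, 0, 0, 0.
g_2(k) for k = 0…7: 1, 5, 20, 60, 120, 120, 0, 0.
c_7 = Σ_k C(7,k)·g_1(k)·g_2(7−k) = 21·6·120 + 35·6·120 = 15120 + 25200 = 40320.

40320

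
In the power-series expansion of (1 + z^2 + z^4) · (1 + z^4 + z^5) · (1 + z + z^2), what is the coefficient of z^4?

3

(1 + z^2 + z^4) has coefficients 1,0,1,0,1 for degrees 0…4.
(1 + z^4 + z^5) has coefficients 1,0,0,0,1 for degrees 0…4.
Finally multiplying by (1 + z + z^2), the product of all factors after the first has coefficients 1,1,1,0,1 for degrees 0…4.
[z^4] = 1·1 + 1·1 + 1·1 = 3.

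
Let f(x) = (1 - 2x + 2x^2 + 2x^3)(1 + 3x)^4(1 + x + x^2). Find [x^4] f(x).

55

(1 - 2x + 2x^2 + 2x^3) has coefficients 1,-2,2,2 for degrees 0…3.
(1 + 3x)^4 has coefficients 1,12,54,108,81 for degrees 0…4.
Finally multiplying by (1 + x + x^2), the product of all factors after the first has coefficients 1,13,67,174,243 for degrees 0…4.
[x^4] = 1·243 − 2·174 + 2·67 + 2·13 = 55.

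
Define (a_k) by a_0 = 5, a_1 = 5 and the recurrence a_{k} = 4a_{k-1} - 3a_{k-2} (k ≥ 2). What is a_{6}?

5

The ordinary generating function has denominator 1 - 4y + 3y^2.
Iterating the recurrence: a_0,…,a_{6} = 5, 5, 5, 5, 5, 5, 5.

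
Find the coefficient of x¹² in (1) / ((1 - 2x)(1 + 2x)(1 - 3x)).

953317

Partial fractions give a closed form: a_n = (-1)·2^n + (1/5)·(-2)^n + (9/5)·3^n.
At n = 12: a_12 = 953317.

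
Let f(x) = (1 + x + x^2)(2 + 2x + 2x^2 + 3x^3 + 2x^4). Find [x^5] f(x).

(1 + x + x^2) has coefficients 1,1,1 for degrees 0…2.
(2 + 2x + 2x^2 + 3x^3 + 2x^4) has coefficients 2,2,2,3,2,0 for degrees 0…5.
[x^5] = 1·0 + 1·2 + 1·3 = 5.

5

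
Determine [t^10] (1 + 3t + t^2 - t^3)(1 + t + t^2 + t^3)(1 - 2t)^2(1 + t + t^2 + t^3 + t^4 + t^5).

(1 + 3t + t^2 - t^3) has coefficients 1,3,1,-1 for degrees 0…3.
(1 + t + t^2 + t^3) has coefficients 1,1,1,1,0,0,0,0,0,0,0 for degrees 0…10.
Multiplying by (1 - 2t)^2 gives running coefficients 1,-3,1,1,0,4,0,0,0,0,0 for degrees 0…10.
Finally multiplying by (1 + t + t^2 + t^3 + t^4 + t^5), the product of all factors after the first has coefficients 1,-2,-1,0,0,4,3,6,5,4,4 for degrees 0…10.
[t^10] = 1·4 + 3·4 + 1·5 − 1·6 = 15.

15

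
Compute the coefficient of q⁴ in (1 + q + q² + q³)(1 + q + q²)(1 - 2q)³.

(1 + q + q² + q³) has coefficients 1,1,1,1 for degrees 0…3.
(1 + q + q²) has coefficients 1,1,1,0,0 for degrees 0…4.
Finally multiplying by (1 - 2q)³, the product of all factors after the first has coefficients 1,-5,7,-2,4 for degrees 0…4.
[q⁴] = 1·4 + 1·(-2) + 1·7 + 1·(-5) = 4.

4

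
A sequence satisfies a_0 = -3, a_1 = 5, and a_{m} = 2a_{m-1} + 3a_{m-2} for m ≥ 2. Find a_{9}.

The ordinary generating function has denominator 1 - 2y - 3y^2.
Iterating the recurrence: a_0,…,a_{9} = -3, 5, 1, 17, 37, 125, 361, 1097, 3277, 9845.

9845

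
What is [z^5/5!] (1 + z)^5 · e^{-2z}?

88

The EGF product rule gives c_5 = Σ_{k_1+k_2=5} C(5; k_1,k_2) · ∏ g_i(k_i), where (1+z)^5 gives the falling factorial (5)_k; e^{-2z} gives (-2)^k.
g_1(k) for k = 0…5: 1, 5, 20, 60, 120, 120.
g_2(k) for k = 0…5: 1, -2, 4, -8, 16, -32.
c_5 = Σ_k C(5,k)·g_1(k)·g_2(5−k) = 1·1·(-32) + 5·5·16 + 10·20·(-8) + 10·60·4 + 5·120·(-2) + 1·120·1 = −32 + 400 − 1600 + 2400 − 1200 + 120 = 88.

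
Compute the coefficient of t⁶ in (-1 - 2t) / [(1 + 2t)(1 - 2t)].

-64

The denominator gives the recurrence a_n = 4a_(n−2) for n ≥ 2; the numerator fixes a_0 = -1, a_1 = -2.
Iterating: -1, -2, -4, -8, -16, -32, -64, so a_6 = -64.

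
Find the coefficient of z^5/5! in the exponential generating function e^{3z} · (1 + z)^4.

The EGF product rule gives c_5 = Σ_{k_1+k_2=5} C(5; k_1,k_2) · ∏ g_i(k_i), where e^{3z} gives (3)^k; (1+z)^4 gives the falling factorial (4)_k.
g_1(k) for k = 0…5: 1, 3, 9, 27, 81, 243.
g_2(k) for k = 0…5: 1, 4, 12, 24, 24, 0.
c_5 = Σ_k C(5,k)·g_1(k)·g_2(5−k) = 5·3·24 + 10·9·24 + 10·27·12 + 5·81·4 + 1·243·1 = 360 + 2160 + 3240 + 1620 + 243 = 7623.

7623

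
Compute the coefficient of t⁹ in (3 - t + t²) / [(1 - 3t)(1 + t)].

The denominator gives the recurrence a_n = 2a_(n−1) + 3a_(n−2) for n ≥ 3; the numerator fixes a_0 = 3, a_1 = 5, a_2 = 20.
Iterating: 3, 5, 20, 55, 170, 505, 1520, 4555, 13670, 41005, so a_9 = 41005.

41005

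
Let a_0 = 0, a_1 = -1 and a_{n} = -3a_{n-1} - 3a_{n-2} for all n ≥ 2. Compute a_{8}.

-81

The ordinary generating function has denominator 1 + 3t + 3t^2.
Iterating the recurrence: a_0,…,a_{8} = 0, -1, 3, -6, 9, -9, 0, 27, -81.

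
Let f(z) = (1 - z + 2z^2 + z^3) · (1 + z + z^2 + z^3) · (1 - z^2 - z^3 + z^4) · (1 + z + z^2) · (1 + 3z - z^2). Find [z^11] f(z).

8

(1 - z + 2z^2 + z^3) has coefficients 1,-1,2,1 for degrees 0…3.
(1 + z + z^2 + z^3) has coefficients 1,1,1,1,0,0,0,0,0,0,0,0 for degrees 0…11.
Multiplying by (1 - z^2 - z^3 + z^4) gives running coefficients 1,1,0,-1,-1,-1,0,1,0,0,0,0 for degrees 0…11.
Multiplying by (1 + z + z^2) gives running coefficients 1,2,2,0,-2,-3,-2,0,1,1,0,0 for degrees 0…11.
Finally multiplying by (1 + 3z - z^2), the product of all factors after the first has coefficients 1,5,7,4,-4,-9,-9,-3,3,4,2,-1 for degrees 0…11.
[z^11] = 1·(-1) − 1·2 + 2·4 + 1·3 = 8.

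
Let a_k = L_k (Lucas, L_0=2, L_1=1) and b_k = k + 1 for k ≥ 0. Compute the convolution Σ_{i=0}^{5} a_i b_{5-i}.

66

This is [x^5] in the product of the two ordinary generating functions.
Σ = 2·6 + 1·5 + 3·4 + 4·3 + 7·2 + 11·1 = 66.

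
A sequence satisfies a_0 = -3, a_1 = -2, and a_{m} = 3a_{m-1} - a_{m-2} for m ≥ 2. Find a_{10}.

-5778

The ordinary generating function has denominator 1 - 3y + y^2.
Iterating the recurrence: a_0,…,a_{10} = -3, -2, -3, -7, -18, -47, -123, -322, -843, -2207, -5778.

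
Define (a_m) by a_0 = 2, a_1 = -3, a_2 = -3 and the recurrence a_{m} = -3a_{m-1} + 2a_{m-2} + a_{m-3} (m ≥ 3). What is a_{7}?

974

The ordinary generating function has denominator 1 + 3z - 2z^2 - z^3.
Iterating the recurrence: a_0,…,a_{7} = 2, -3, -3, 5, -24, 79, -280, 974.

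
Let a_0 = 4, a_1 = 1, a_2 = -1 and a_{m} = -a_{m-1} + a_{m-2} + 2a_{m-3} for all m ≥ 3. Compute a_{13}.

The ordinary generating function has denominator 1 + q - q^2 - 2q^3.
Iterating the recurrence: a_0,…,a_{13} = 4, 1, -1, 10, -9, 17, -6, 5, 23, -30, 63, -47, 50, 29.

29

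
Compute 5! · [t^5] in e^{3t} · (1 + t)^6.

The EGF product rule gives c_5 = Σ_{k_1+k_2=5} C(5; k_1,k_2) · ∏ g_i(k_i), where e^{3t} gives (3)^k; (1+t)^6 gives the falling factorial (6)_k.
g_1(k) for k = 0…5: 1, 3, 9, 27, 81, 243.
g_2(k) for k = 0…5: 1, 6, 30, 120, 360, 720.
c_5 = Σ_k C(5,k)·g_1(k)·g_2(5−k) = 1·1·720 + 5·3·360 + 10·9·120 + 10·27·30 + 5·81·6 + 1·243·1 = 720 + 5400 + 10800 + 8100 + 2430 + 243 = 27693.

27693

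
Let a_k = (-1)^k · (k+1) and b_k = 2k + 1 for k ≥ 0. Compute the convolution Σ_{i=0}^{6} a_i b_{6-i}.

Write out a_i and b_{6-i} for i = 0,…,6 and sum the products.
Σ = 1·13 − 2·11 + 3·9 − 4·7 + 5·5 − 6·3 + 7·1 = 4.

4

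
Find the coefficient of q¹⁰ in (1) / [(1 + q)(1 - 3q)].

Partial fractions give a closed form: a_n = (1/4)·(-1)^n + (3/4)·3^n.
At n = 10: a_10 = 44287.

44287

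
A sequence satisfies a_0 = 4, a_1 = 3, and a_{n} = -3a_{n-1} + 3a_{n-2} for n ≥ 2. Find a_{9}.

The ordinary generating function has denominator 1 + 3z - 3z^2.
Iterating the recurrence: a_0,…,a_{9} = 4, 3, 3, 0, 9, -27, 108, -405, 1539, -5832.

-5832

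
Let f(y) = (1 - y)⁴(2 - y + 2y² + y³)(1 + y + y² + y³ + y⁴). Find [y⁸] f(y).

10

(1 - y)⁴ has coefficients 1,-4,6,-4,1 for degrees 0…4.
(2 - y + 2y² + y³) has coefficients 2,-1,2,1,0,0,0,0,0 for degrees 0…8.
Finally multiplying by (1 + y + y² + y³ + y⁴), the product of all factors after the first has coefficients 2,1,3,4,4,2,3,1,0 for degrees 0…8.
[y⁸] = 1·0 − 4·1 + 6·3 − 4·2 + 1·4 = 10.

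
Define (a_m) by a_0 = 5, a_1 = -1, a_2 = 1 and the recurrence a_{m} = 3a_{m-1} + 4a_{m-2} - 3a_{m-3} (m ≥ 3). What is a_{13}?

-8567860

The ordinary generating function has denominator 1 - 3z - 4z^2 + 3z^3.
Iterating the recurrence: a_0,…,a_{13} = 5, -1, 1, -16, -41, -190, -686, -2695, -10259, -39499, -151448, -581563, -2231984, -8567860.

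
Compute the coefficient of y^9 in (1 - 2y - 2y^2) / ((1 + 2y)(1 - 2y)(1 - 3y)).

The denominator gives the recurrence a_n = 3a_(n−1) + 4a_(n−2) − 12a_(n−3) for n ≥ 3; the numerator fixes a_0 = 1, a_1 = 1, a_2 = 5.
Iterating: 1, 1, 5, 7, 29, 55, 197, 463, 1517, 4039, so a_9 = 4039.

4039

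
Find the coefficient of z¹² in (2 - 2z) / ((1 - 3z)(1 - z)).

Partial fractions give a closed form: a_n = (2)·3^n.
At n = 12: a_12 = 1062882.

1062882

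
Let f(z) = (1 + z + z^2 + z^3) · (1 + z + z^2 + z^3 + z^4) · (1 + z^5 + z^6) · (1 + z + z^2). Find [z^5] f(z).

(1 + z + z^2 + z^3) has coefficients 1,1,1,1 for degrees 0…3.
(1 + z + z^2 + z^3 + z^4) has coefficients 1,1,1,1,1,0 for degrees 0…5.
Multiplying by (1 + z^5 + z^6) gives running coefficients 1,1,1,1,1,1 for degrees 0…5.
Finally multiplying by (1 + z + z^2), the product of all factors after the first has coefficients 1,2,3,3,3,3 for degrees 0…5.
[z^5] = 1·3 + 1·3 + 1·3 + 1·3 = 12.

12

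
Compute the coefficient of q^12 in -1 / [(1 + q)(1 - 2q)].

Partial fractions give a closed form: a_n = (-1/3)·(-1)^n + (-2/3)·2^n.
At n = 12: a_12 = -2731.

-2731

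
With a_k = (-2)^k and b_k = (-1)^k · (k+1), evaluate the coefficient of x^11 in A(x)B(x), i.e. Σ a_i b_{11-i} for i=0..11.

-8178

The convolution is the t^11 coefficient of A(t)B(t).
Σ = 1·(-12) − 2·11 + 4·(-10) − 8·9 + 16·(-8) − 32·7 + 64·(-6) − 128·5 + 256·(-4) − 512·3 + 1024·(-2) − 2048·1 = -8178.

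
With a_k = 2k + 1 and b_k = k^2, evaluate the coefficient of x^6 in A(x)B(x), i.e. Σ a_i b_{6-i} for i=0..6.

301

The convolution is the t^6 coefficient of A(t)B(t).
Σ = 1·36 + 3·25 + 5·16 + 7·9 + 9·4 + 11·1 + 13·0 = 301.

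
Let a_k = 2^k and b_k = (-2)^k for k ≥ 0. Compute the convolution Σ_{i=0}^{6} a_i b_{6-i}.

The convolution is the t^6 coefficient of A(t)B(t).
Σ = 1·64 + 2·(-32) + 4·16 + 8·(-8) + 16·4 + 32·(-2) + 64·1 = 64.

64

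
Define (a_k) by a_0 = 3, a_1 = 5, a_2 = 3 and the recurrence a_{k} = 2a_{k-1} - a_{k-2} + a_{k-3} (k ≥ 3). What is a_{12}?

The ordinary generating function has denominator 1 - 2z + z^2 - z^3.
Iterating the recurrence: a_0,…,a_{12} = 3, 5, 3, 4, 10, 19, 32, 55, 97, 171, 300, 526, 923.

923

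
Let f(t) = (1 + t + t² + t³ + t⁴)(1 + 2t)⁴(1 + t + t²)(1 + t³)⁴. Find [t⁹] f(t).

(1 + t + t² + t³ + t⁴) has coefficients 1,1,1,1,1 for degrees 0…4.
(1 + 2t)⁴ has coefficients 1,8,24,32,16,0,0,0,0,0 for degrees 0…9.
Multiplying by (1 + t + t²) gives running coefficients 1,9,33,64,72,48,16,0,0,0 for degrees 0…9.
Finally multiplying by (1 + t³)⁴, the product of all factors after the first has coefficients 1,9,33,68,108,180,278,342,390,452 for degrees 0…9.
[t⁹] = 1·452 + 1·390 + 1·342 + 1·278 + 1·180 = 1642.

1642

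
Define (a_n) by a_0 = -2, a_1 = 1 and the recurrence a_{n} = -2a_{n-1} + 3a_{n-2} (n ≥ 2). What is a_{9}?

The ordinary generating function has denominator 1 + 2x - 3x^2.
Iterating the recurrence: a_0,…,a_{9} = -2, 1, -8, 19, -62, 181, -548, 1639, -4922, 14761.

14761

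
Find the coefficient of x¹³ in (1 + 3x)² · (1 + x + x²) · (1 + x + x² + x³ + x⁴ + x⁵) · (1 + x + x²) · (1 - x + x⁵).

(1 + 3x)² has coefficients 1,6,9 for degrees 0…2.
(1 + x + x²) has coefficients 1,1,1,0,0,0,0,0,0,0,0,0,0,0 for degrees 0…13.
Multiplying by (1 + x + x² + x³ + x⁴ + x⁵) gives running coefficients 1,2,3,3,3,3,2,1,0,0,0,0,0,0 for degrees 0…13.
Multiplying by (1 + x + x²) gives running coefficients 1,3,6,8,9,9,8,6,3,1,0,0,0,0 for degrees 0…13.
Finally multiplying by (1 - x + x⁵), the product of all factors after the first has coefficients 1,2,3,2,1,1,2,4,5,7,8,8,6,3 for degrees 0…13.
[x¹³] = 1·3 + 6·6 + 9·8 = 111.

111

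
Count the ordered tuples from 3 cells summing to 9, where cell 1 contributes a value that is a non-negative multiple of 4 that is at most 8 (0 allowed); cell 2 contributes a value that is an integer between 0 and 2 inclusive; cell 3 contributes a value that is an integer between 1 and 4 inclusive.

The generating function for the choices is (1 + q^4 + q^8)·(1 + q + q^2)·(q + q^2 + q^3 + q^4); the count is [q^9].
(1 + q^4 + q^8) has coefficients 1,0,0,0,1,0,0,0,1 for degrees 0…8.
(1 + q + q^2) has coefficients 1,1,1,0,0,0,0,0,0,0 for degrees 0…9.
Finally multiplying by (q + q^2 + q^3 + q^4), the product of all factors after the first has coefficients 0,1,2,3,3,2,1,0,0,0 for degrees 0…9.
[q^9] = 1·0 + 1·2 + 1·1 = 3.

3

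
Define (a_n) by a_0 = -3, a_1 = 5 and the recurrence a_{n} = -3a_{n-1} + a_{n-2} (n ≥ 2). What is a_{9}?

The ordinary generating function has denominator 1 + 3q - q^2.
Iterating the recurrence: a_0,…,a_{9} = -3, 5, -18, 59, -195, 644, -2127, 7025, -23202, 76631.

76631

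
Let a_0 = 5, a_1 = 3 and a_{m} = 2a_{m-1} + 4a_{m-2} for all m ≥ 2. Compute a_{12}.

2707456

The ordinary generating function has denominator 1 - 2z - 4z^2.
Iterating the recurrence: a_0,…,a_{12} = 5, 3, 26, 64, 232, 720, 2368, 7616, 24704, 79872, 258560, 836608, 2707456.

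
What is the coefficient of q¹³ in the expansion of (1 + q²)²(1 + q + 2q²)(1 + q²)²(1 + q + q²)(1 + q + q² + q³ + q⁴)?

31

(1 + q²)² has coefficients 1,0,2,0,1 for degrees 0…4.
(1 + q + 2q²) has coefficients 1,1,2,0,0,0,0,0,0,0,0,0,0,0 for degrees 0…13.
Multiplying by (1 + q²)² gives running coefficients 1,1,4,2,5,1,2,0,0,0,0,0,0,0 for degrees 0…13.
Multiplying by (1 + q + q²) gives running coefficients 1,2,6,7,11,8,8,3,2,0,0,0,0,0 for degrees 0…13.
Finally multiplying by (1 + q + q² + q³ + q⁴), the product of all factors after the first has coefficients 1,3,9,16,27,34,40,37,32,21,13,5,2,0 for degrees 0…13.
[q¹³] = 1·0 + 2·5 + 1·21 = 31.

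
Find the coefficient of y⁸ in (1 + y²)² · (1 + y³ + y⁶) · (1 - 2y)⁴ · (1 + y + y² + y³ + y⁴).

(1 + y²)² has coefficients 1,0,2,0,1 for degrees 0…4.
(1 + y³ + y⁶) has coefficients 1,0,0,1,0,0,1,0,0 for degrees 0…8.
Multiplying by (1 - 2y)⁴ gives running coefficients 1,-8,24,-31,8,24,-31,8,24 for degrees 0…8.
Finally multiplying by (1 + y + y² + y³ + y⁴), the product of all factors after the first has coefficients 1,-7,17,-14,-6,17,-6,-22,33 for degrees 0…8.
[y⁸] = 1·33 + 2·(-6) + 1·(-6) = 15.

15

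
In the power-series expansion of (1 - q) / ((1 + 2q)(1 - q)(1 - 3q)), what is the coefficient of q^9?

Partial fractions give a closed form: a_n = (2/5)·(-2)^n + (3/5)·3^n.
At n = 9: a_9 = 11605.

11605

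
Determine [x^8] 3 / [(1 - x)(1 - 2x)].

Partial fractions give a closed form: a_n = (-3)·1^n + (6)·2^n.
At n = 8: a_8 = 1533.

1533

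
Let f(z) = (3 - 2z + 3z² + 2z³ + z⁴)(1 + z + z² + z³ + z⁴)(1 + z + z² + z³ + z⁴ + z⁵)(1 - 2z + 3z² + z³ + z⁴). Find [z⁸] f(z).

(3 - 2z + 3z² + 2z³ + z⁴) has coefficients 3,-2,3,2,1 for degrees 0…4.
(1 + z + z² + z³ + z⁴) has coefficients 1,1,1,1,1,0,0,0,0 for degrees 0…8.
Multiplying by (1 + z + z² + z³ + z⁴ + z⁵) gives running coefficients 1,2,3,4,5,5,4,3,2 for degrees 0…8.
Finally multiplying by (1 - 2z + 3z² + z³ + z⁴), the product of all factors after the first has coefficients 1,0,2,5,9,12,16,19,18 for degrees 0…8.
[z⁸] = 3·18 − 2·19 + 3·16 + 2·12 + 1·9 = 97.

97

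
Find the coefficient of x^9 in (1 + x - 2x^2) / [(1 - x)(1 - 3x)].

32805

The denominator gives the recurrence a_n = 4a_(n−1) − 3a_(n−2) for n ≥ 3; the numerator fixes a_0 = 1, a_1 = 5, a_2 = 15.
Iterating: 1, 5, 15, 45, 135, 405, 1215, 3645, 10935, 32805, so a_9 = 32805.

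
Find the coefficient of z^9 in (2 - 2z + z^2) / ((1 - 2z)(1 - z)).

1279

The denominator gives the recurrence a_n = 3a_(n−1) − 2a_(n−2) for n ≥ 3; the numerator fixes a_0 = 2, a_1 = 4, a_2 = 9.
Iterating: 2, 4, 9, 19, 39, 79, 159, 319, 639, 1279, so a_9 = 1279.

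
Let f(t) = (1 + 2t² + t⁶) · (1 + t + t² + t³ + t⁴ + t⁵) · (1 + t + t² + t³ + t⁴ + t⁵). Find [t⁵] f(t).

(1 + 2t² + t⁶) has coefficients 1,0,2,0,0,0 for degrees 0…5.
(1 + t + t² + t³ + t⁴ + t⁵) has coefficients 1,1,1,1,1,1 for degrees 0…5.
Finally multiplying by (1 + t + t² + t³ + t⁴ + t⁵), the product of all factors after the first has coefficients 1,2,3,4,5,6 for degrees 0…5.
[t⁵] = 1·6 + 2·4 = 14.

14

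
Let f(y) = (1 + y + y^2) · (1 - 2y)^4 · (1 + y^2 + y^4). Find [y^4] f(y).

26

(1 + y + y^2) has coefficients 1,1,1 for degrees 0…2.
(1 - 2y)^4 has coefficients 1,-8,24,-32,16 for degrees 0…4.
Finally multiplying by (1 + y^2 + y^4), the product of all factors after the first has coefficients 1,-8,25,-40,41 for degrees 0…4.
[y^4] = 1·41 + 1·(-40) + 1·25 = 26.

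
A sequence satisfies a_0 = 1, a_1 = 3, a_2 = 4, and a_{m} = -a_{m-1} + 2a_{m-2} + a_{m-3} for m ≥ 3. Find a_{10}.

The ordinary generating function has denominator 1 + t - 2t^2 - t^3.
Iterating the recurrence: a_0,…,a_{10} = 1, 3, 4, 3, 8, 2, 17, -5, 41, -34, 111.

111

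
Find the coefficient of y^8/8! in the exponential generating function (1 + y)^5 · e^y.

19081

The EGF product rule gives c_8 = Σ_{k_1+k_2=8} C(8; k_1,k_2) · ∏ g_i(k_i), where (1+y)^5 gives the falling factorial (5)_k; e^y gives (1)^k.
g_1(k) for k = 0…8: 1, 5, 20, 60, 120, 120, 0, 0, 0.
g_2(k) for k = 0…8: 1, 1, 1, 1, 1, 1, 1, 1, 1.
c_8 = Σ_k C(8,k)·g_1(k)·g_2(8−k) = 1·1·1 + 8·5·1 + 28·20·1 + 56·60·1 + 70·120·1 + 56·120·1 = 1 + 40 + 560 + 3360 + 8400 + 6720 = 19081.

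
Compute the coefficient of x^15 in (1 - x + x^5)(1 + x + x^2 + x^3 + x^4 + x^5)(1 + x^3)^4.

6

(1 - x + x^5) has coefficients 1,-1,0,0,0,1 for degrees 0…5.
(1 + x + x^2 + x^3 + x^4 + x^5) has coefficients 1,1,1,1,1,1,0,0,0,0,0,0,0,0,0,0 for degrees 0…15.
Finally multiplying by (1 + x^3)^4, the product of all factors after the first has coefficients 1,1,1,5,5,5,10,10,10,10,10,10,5,5,5,1 for degrees 0…15.
[x^15] = 1·1 − 1·5 + 1·10 = 6.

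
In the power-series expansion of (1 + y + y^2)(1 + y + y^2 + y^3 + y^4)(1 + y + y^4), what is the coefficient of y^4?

7

(1 + y + y^2) has coefficients 1,1,1 for degrees 0…2.
(1 + y + y^2 + y^3 + y^4) has coefficients 1,1,1,1,1 for degrees 0…4.
Finally multiplying by (1 + y + y^4), the product of all factors after the first has coefficients 1,2,2,2,3 for degrees 0…4.
[y^4] = 1·3 + 1·2 + 1·2 = 7.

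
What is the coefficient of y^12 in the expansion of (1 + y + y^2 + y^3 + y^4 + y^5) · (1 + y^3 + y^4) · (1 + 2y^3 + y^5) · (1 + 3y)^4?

(1 + y + y^2 + y^3 + y^4 + y^5) has coefficients 1,1,1,1,1,1 for degrees 0…5.
(1 + y^3 + y^4) has coefficients 1,0,0,1,1,0,0,0,0,0,0,0,0 for degrees 0…12.
Multiplying by (1 + 2y^3 + y^5) gives running coefficients 1,0,0,3,1,1,2,2,1,1,0,0,0 for degrees 0…12.
Finally multiplying by (1 + 3y)^4, the product of all factors after the first has coefficients 1,12,54,111,118,175,392,431,322,418,444,324,189 for degrees 0…12.
[y^12] = 1·189 + 1·324 + 1·444 + 1·418 + 1·322 + 1·431 = 2128.

2128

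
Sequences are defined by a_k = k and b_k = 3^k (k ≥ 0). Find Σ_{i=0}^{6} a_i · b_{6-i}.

This is [x^6] in the product of the two ordinary generating functions.
Σ = 0·729 + 1·243 + 2·81 + 3·27 + 4·9 + 5·3 + 6·1 = 543.

543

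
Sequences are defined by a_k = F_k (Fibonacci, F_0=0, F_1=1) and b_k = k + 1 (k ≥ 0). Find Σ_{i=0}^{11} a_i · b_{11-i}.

596

Write out a_i and b_{11-i} for i = 0,…,11 and sum the products.
Σ = 0·12 + 1·11 + 1·10 + 2·9 + 3·8 + 5·7 + 8·6 + 13·5 + 21·4 + 34·3 + 55·2 + 89·1 = 596.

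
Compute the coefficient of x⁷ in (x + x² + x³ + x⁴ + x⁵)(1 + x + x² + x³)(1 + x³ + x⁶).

7

(x + x² + x³ + x⁴ + x⁵) has coefficients 0,1,1,1,1,1 for degrees 0…5.
(1 + x + x² + x³) has coefficients 1,1,1,1,0,0,0,0 for degrees 0…7.
Finally multiplying by (1 + x³ + x⁶), the product of all factors after the first has coefficients 1,1,1,2,1,1,2,1 for degrees 0…7.
[x⁷] = 1·2 + 1·1 + 1·1 + 1·2 + 1·1 = 7.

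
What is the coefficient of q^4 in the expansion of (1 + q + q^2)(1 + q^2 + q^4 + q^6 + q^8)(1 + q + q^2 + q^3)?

(1 + q + q^2) has coefficients 1,1,1 for degrees 0…2.
(1 + q^2 + q^4 + q^6 + q^8) has coefficients 1,0,1,0,1 for degrees 0…4.
Finally multiplying by (1 + q + q^2 + q^3), the product of all factors after the first has coefficients 1,1,2,2,2 for degrees 0…4.
[q^4] = 1·2 + 1·2 + 1·2 = 6.

6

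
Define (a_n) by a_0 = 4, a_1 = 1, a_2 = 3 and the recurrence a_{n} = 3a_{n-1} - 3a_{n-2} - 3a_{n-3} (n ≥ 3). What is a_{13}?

The ordinary generating function has denominator 1 - 3t + 3t^2 + 3t^3.
Iterating the recurrence: a_0,…,a_{13} = 4, 1, 3, -6, -30, -81, -135, -72, 432, 1917, 4671, 6966, 1134, -31509.

-31509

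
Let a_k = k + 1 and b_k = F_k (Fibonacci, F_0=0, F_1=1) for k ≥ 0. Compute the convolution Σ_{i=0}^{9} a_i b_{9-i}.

The convolution is the t^9 coefficient of A(t)B(t).
Σ = 1·34 + 2·21 + 3·13 + 4·8 + 5·5 + 6·3 + 7·2 + 8·1 + 9·1 + 10·0 = 221.

221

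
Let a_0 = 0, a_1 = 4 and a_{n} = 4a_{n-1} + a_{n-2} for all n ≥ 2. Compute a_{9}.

392836

The ordinary generating function has denominator 1 - 4t - t^2.
Iterating the recurrence: a_0,…,a_{9} = 0, 4, 16, 68, 288, 1220, 5168, 21892, 92736, 392836.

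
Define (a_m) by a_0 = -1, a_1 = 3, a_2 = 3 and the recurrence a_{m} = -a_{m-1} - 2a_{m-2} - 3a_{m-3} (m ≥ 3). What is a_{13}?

The ordinary generating function has denominator 1 + y + 2y^2 + 3y^3.
Iterating the recurrence: a_0,…,a_{13} = -1, 3, 3, -6, -9, 12, 24, -21, -63, 33, 156, -33, -378, -24.

-24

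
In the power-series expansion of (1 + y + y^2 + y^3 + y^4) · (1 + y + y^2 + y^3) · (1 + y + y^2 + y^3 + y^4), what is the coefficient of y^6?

(1 + y + y^2 + y^3 + y^4) has coefficients 1,1,1,1,1 for degrees 0…4.
(1 + y + y^2 + y^3) has coefficients 1,1,1,1,0,0,0 for degrees 0…6.
Finally multiplying by (1 + y + y^2 + y^3 + y^4), the product of all factors after the first has coefficients 1,2,3,4,4,3,2 for degrees 0…6.
[y^6] = 1·2 + 1·3 + 1·4 + 1·4 + 1·3 = 16.

16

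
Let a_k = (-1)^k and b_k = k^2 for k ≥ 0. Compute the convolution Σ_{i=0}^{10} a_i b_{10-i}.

55

The convolution is the x^10 coefficient of A(x)B(x).
Σ = 1·100 − 1·81 + 1·64 − 1·49 + 1·36 − 1·25 + 1·16 − 1·9 + 1·4 − 1·1 + 1·0 = 55.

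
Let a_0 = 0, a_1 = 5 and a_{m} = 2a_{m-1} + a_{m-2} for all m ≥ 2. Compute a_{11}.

28705

The ordinary generating function has denominator 1 - 2q - q^2.
Iterating the recurrence: a_0,…,a_{11} = 0, 5, 10, 25, 60, 145, 350, 845, 2040, 4925, 11890, 28705.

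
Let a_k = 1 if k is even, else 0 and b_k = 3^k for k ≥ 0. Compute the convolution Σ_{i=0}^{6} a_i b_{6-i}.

This is [x^6] in the product of the two ordinary generating functions.
Σ = 1·729 + 0·243 + 1·81 + 0·27 + 1·9 + 0·3 + 1·1 = 820.

820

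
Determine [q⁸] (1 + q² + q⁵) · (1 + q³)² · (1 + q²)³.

(1 + q² + q⁵) has coefficients 1,0,1,0,0,1 for degrees 0…5.
(1 + q³)² has coefficients 1,0,0,2,0,0,1,0,0 for degrees 0…8.
Finally multiplying by (1 + q²)³, the product of all factors after the first has coefficients 1,0,3,2,3,6,2,6,3 for degrees 0…8.
[q⁸] = 1·3 + 1·2 + 1·2 = 7.

7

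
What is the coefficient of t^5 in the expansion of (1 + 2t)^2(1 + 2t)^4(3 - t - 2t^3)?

216

(1 + 2t)^2 has coefficients 1,4,4 for degrees 0…2.
(1 + 2t)^4 has coefficients 1,8,24,32,16,0 for degrees 0…5.
Finally multiplying by (3 - t - 2t^3), the product of all factors after the first has coefficients 3,23,64,70,0,-64 for degrees 0…5.
[t^5] = 1·(-64) + 4·0 + 4·70 = 216.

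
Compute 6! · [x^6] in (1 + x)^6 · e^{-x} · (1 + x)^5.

100585

The EGF product rule gives c_6 = Σ_{k_1+k_2+k_3=6} C(6; k_1,k_2,k_3) · ∏ g_i(k_i), where (1+x)^6 gives the falling factorial (6)_k; e^{-x} gives (-1)^k; (1+x)^5 gives the falling factorial (5)_k.
g_1(k) for k = 0…6: 1, 6, 30, 120, 360, 720, 720.
g_2(k) for k = 0…6: 1, -1, 1, -1, 1, -1, 1.
g_3(k) for k = 0…6: 1, 5, 20, 60, 120, 120, 0.
First combine the last two factors: h(k) = Σ_j C(k,j)·g_2(j)·g_3(k−j) for k = 0…6: 1, 4, 11, 14, -19, -56, 151.
c_6 = Σ_k C(6,k)·g_1(k)·h(6−k) = 1·1·151 + 6·6·(-56) + 15·30·(-19) + 20·120·14 + 15·360·11 + 6·720·4 + 1·720·1 = 151 − 2016 − 8550 + 33600 + 59400 + 17280 + 720 = 100585.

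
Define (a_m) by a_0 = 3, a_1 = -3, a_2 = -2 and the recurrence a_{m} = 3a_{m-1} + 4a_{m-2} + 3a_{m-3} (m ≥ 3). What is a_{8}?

The ordinary generating function has denominator 1 - 3q - 4q^2 - 3q^3.
Iterating the recurrence: a_0,…,a_{8} = 3, -3, -2, -9, -44, -174, -725, -3003, -12431.

-12431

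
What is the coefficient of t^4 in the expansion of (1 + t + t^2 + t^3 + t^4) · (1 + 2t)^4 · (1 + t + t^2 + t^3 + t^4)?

(1 + t + t^2 + t^3 + t^4) has coefficients 1,1,1,1,1 for degrees 0…4.
(1 + 2t)^4 has coefficients 1,8,24,32,16 for degrees 0…4.
Finally multiplying by (1 + t + t^2 + t^3 + t^4), the product of all factors after the first has coefficients 1,9,33,65,81 for degrees 0…4.
[t^4] = 1·81 + 1·65 + 1·33 + 1·9 + 1·1 = 189.

189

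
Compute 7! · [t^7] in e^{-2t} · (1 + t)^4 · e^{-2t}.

The EGF product rule gives c_7 = Σ_{k_1+k_2+k_3=7} C(7; k_1,k_2,k_3) · ∏ g_i(k_i), where e^{-2t} gives (-2)^k; (1+t)^4 gives the falling factorial (4)_k; e^{-2t} gives (-2)^k.
g_1(k) for k = 0…7: 1, -2, 4, -8, 16, -32, 64, -128.
g_2(k) for k = 0…7: 1, 4, 12, 24, 24, 0, 0, 0.
g_3(k) for k = 0…7: 1, -2, 4, -8, 16, -32, 64, -128.
First combine the last two factors: h(k) = Σ_j C(k,j)·g_2(j)·g_3(k−j) for k = 0…7: 1, 2, 0, -8, 8, 48, -224, 320.
c_7 = Σ_k C(7,k)·g_1(k)·h(7−k) = 1·1·320 + 7·(-2)·(-224) + 21·4·48 + 35·(-8)·8 + 35·16·(-8) + 7·64·2 + 1·(-128)·1 = 320 + 3136 + 4032 − 2240 − 4480 + 896 − 128 = 1536.

1536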